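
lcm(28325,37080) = 2039400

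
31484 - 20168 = 11316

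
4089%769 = 244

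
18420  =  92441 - 74021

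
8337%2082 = 9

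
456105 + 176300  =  632405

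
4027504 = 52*77452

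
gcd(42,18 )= 6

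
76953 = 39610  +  37343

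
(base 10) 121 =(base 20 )61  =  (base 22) 5B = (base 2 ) 1111001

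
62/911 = 62/911 = 0.07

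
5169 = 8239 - 3070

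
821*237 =194577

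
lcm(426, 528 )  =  37488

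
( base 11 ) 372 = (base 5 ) 3232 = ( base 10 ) 442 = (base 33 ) DD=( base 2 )110111010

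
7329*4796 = 35149884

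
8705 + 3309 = 12014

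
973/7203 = 139/1029 = 0.14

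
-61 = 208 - 269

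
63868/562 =31934/281 =113.64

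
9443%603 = 398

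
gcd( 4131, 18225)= 243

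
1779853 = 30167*59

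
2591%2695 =2591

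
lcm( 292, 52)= 3796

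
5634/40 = 140 + 17/20 = 140.85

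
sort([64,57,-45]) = [- 45, 57,  64]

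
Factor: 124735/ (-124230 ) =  - 247/246= - 2^(-1 )*3^(-1 )*13^1*19^1 * 41^( - 1)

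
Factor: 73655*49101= 3^1*5^1*13^1*1259^1*14731^1  =  3616534155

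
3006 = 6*501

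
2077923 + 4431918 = 6509841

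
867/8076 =289/2692=0.11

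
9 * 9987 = 89883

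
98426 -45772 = 52654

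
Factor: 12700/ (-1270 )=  - 2^1*5^1 = - 10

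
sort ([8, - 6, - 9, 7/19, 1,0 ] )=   [ - 9, - 6,0, 7/19 , 1, 8]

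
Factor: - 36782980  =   - 2^2*5^1 * 13^1*23^1*6151^1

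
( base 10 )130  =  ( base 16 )82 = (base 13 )a0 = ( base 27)4m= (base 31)46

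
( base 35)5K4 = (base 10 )6829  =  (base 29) 83E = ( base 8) 15255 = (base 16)1aad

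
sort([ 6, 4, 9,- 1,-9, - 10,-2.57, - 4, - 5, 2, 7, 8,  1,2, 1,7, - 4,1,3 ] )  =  [ - 10, - 9, - 5, - 4, - 4, -2.57, - 1, 1 , 1, 1,2,2,3, 4,  6, 7, 7, 8, 9]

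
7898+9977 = 17875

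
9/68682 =3/22894 = 0.00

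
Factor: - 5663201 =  - 5663201^1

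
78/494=3/19  =  0.16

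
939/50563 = 939/50563 = 0.02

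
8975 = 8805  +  170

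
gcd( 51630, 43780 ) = 10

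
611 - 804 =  - 193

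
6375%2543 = 1289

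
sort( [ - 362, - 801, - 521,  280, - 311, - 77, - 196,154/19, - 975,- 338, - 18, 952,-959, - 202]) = [  -  975,-959 ,-801, - 521, - 362,  -  338, - 311,-202, - 196, -77,-18,154/19, 280, 952] 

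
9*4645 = 41805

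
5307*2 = 10614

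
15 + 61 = 76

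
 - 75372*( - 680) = 51252960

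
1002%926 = 76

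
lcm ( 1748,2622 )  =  5244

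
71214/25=2848 + 14/25 =2848.56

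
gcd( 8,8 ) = 8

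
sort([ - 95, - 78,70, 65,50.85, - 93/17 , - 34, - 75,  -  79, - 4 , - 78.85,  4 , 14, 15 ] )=[-95, - 79, - 78.85,  -  78, - 75, - 34, - 93/17, - 4,4 , 14,  15,50.85, 65,70 ] 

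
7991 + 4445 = 12436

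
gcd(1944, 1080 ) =216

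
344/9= 38 + 2/9 = 38.22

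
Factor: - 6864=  - 2^4 * 3^1*11^1 *13^1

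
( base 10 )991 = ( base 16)3df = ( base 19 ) 2E3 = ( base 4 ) 33133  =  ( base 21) 254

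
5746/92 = 62 + 21/46=62.46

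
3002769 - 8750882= -5748113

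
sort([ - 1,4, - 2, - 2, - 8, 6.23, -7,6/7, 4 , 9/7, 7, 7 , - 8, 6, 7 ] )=[  -  8, - 8,-7, - 2 , - 2, - 1,6/7, 9/7, 4 , 4, 6,6.23, 7, 7, 7 ] 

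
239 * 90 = 21510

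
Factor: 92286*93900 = 8665655400 = 2^3*3^4*5^2*313^1*1709^1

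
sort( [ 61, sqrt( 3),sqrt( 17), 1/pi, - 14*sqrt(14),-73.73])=[ - 73.73,  -  14*sqrt( 14), 1/pi,sqrt( 3 ), sqrt( 17 ) , 61]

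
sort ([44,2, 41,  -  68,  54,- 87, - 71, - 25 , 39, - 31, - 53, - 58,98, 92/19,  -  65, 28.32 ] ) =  [ - 87, - 71,  -  68,-65, - 58,  -  53 , - 31, - 25, 2, 92/19, 28.32, 39, 41 , 44 , 54, 98]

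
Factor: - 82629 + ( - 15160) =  - 97789^1 = -97789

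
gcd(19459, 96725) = 1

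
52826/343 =52826/343= 154.01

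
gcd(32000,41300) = 100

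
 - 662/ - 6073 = 662/6073= 0.11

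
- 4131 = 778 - 4909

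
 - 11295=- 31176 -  - 19881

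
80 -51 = 29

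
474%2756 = 474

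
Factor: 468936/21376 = 351/16 = 2^( - 4)*3^3*13^1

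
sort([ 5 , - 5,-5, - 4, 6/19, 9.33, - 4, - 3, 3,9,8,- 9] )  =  [-9, - 5 ,- 5,-4, -4, - 3,6/19, 3, 5, 8, 9, 9.33]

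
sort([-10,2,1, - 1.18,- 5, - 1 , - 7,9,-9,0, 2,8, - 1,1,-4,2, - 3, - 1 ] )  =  [ - 10, - 9,-7, - 5, - 4,  -  3, - 1.18,-1,-1, - 1,0,1,1,2,2,2,8 , 9]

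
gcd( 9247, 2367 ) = 1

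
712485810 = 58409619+654076191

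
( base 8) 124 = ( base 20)44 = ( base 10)84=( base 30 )2o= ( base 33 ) 2I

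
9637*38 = 366206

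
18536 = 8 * 2317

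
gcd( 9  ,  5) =1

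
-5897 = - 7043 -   -  1146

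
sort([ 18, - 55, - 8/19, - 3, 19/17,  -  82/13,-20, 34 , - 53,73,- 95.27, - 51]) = [ - 95.27,  -  55, - 53, - 51,  -  20,  -  82/13,  -  3, - 8/19, 19/17, 18, 34,73] 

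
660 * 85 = 56100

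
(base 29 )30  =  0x57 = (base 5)322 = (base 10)87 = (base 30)2r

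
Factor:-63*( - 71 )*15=3^3*5^1*7^1*71^1  =  67095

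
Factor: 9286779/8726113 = 3^1*11^( - 1 ) * 23^1*71^( - 1)*11173^(  -  1) * 134591^1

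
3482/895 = 3 + 797/895 = 3.89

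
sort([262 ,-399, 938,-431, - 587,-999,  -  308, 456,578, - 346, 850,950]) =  [-999,  -  587, - 431,-399, - 346,-308,262,  456, 578, 850, 938, 950 ]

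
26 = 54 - 28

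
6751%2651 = 1449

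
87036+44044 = 131080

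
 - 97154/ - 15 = 97154/15 =6476.93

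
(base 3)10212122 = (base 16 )b09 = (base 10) 2825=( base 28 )3gp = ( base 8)5411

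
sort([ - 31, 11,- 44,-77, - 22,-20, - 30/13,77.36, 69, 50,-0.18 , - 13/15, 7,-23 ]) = [ - 77,-44, - 31, - 23, - 22, - 20,-30/13, - 13/15,- 0.18, 7,11, 50,69, 77.36 ]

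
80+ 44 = 124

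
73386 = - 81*( - 906 ) 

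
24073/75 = 320 + 73/75 = 320.97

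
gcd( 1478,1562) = 2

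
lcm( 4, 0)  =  0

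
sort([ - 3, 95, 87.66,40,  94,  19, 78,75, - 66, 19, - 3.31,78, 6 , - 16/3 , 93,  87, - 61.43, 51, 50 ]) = [ - 66 , - 61.43, - 16/3, - 3.31 ,  -  3, 6,19, 19,40,50,51,75,78,78, 87,  87.66, 93, 94, 95] 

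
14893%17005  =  14893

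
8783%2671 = 770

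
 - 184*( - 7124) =1310816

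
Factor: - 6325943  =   - 13^1*23^1*21157^1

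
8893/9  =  988 + 1/9 = 988.11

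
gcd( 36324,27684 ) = 36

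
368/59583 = 368/59583 = 0.01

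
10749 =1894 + 8855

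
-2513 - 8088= -10601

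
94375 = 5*18875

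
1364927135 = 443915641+921011494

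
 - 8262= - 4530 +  - 3732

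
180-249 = -69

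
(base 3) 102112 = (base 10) 311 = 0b100110111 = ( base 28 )B3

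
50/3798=25/1899=0.01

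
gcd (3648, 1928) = 8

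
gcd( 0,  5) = 5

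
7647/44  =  173+35/44 = 173.80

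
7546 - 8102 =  - 556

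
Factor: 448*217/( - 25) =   -  97216/25= - 2^6*5^(- 2)*7^2  *  31^1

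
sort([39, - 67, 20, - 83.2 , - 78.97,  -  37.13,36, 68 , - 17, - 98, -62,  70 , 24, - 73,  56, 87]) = [-98,  -  83.2, - 78.97  , - 73, - 67, - 62, - 37.13, - 17,20 , 24,36,39, 56, 68,70,87]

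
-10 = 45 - 55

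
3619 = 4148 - 529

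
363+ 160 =523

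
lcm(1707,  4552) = 13656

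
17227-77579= - 60352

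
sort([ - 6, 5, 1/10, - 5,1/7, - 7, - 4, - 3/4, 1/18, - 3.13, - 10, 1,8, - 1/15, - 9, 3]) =[ - 10, - 9, - 7, - 6, - 5, - 4, - 3.13, - 3/4, - 1/15, 1/18, 1/10, 1/7 , 1, 3, 5, 8]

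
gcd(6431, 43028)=1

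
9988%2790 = 1618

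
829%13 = 10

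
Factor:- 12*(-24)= 288=2^5 *3^2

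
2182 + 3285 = 5467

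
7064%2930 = 1204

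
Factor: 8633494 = 2^1 * 83^1 * 52009^1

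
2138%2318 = 2138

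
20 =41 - 21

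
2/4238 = 1/2119 = 0.00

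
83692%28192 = 27308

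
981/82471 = 981/82471  =  0.01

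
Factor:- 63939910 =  - 2^1* 5^1 * 41^1*277^1  *563^1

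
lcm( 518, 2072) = 2072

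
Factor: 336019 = 73^1*4603^1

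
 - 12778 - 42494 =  - 55272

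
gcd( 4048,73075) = 1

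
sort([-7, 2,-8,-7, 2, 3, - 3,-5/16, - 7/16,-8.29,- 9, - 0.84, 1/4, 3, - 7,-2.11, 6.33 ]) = [ - 9, - 8.29, - 8,-7, - 7,-7, - 3 , - 2.11,  -  0.84,  -  7/16, - 5/16, 1/4, 2 , 2,3, 3, 6.33] 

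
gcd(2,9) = 1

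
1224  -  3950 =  - 2726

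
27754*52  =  1443208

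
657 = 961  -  304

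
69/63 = 23/21 = 1.10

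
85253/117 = 85253/117 = 728.66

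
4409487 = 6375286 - 1965799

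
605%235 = 135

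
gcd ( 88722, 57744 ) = 18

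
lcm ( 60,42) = 420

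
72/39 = 24/13 = 1.85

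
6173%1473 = 281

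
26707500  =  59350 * 450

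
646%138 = 94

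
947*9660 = 9148020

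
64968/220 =295 + 17/55 = 295.31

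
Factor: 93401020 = 2^2 * 5^1*4670051^1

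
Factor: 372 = 2^2*3^1*31^1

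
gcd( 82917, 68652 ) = 9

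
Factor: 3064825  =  5^2*43^1*2851^1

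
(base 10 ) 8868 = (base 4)2022210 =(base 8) 21244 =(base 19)15AE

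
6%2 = 0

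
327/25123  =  327/25123=0.01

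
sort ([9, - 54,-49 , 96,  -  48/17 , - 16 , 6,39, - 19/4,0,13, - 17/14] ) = [ - 54,- 49, - 16, - 19/4, -48/17, - 17/14,0,6, 9, 13,  39,96] 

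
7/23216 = 7/23216 = 0.00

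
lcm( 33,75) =825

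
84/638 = 42/319=0.13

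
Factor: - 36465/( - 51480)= 2^( - 3) * 3^( - 1 )*17^1= 17/24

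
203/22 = 203/22 = 9.23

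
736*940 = 691840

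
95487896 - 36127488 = 59360408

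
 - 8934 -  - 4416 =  - 4518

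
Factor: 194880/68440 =168/59 = 2^3*3^1 *7^1*59^( - 1 ) 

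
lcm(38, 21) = 798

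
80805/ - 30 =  - 2694 + 1/2 = - 2693.50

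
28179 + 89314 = 117493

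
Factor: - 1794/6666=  - 299/1111= - 11^( - 1)*13^1*23^1*101^( - 1 ) 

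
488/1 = 488 = 488.00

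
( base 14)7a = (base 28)3o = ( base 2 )1101100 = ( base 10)108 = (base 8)154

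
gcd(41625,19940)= 5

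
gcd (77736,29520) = 984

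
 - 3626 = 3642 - 7268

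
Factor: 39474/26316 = 3/2= 2^(-1 )*3^1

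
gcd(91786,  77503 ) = 1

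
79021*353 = 27894413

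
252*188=47376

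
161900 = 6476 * 25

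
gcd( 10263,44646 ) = 3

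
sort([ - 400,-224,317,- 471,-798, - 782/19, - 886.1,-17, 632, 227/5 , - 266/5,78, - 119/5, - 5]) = [-886.1,  -  798,-471,- 400,- 224, - 266/5, - 782/19,  -  119/5, -17, - 5,227/5,78, 317,632]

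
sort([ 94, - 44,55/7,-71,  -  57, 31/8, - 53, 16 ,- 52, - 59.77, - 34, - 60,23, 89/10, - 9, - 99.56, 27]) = [  -  99.56, - 71, - 60, - 59.77, - 57, - 53, - 52, - 44, - 34, - 9 , 31/8, 55/7,  89/10,16, 23, 27, 94] 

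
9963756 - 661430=9302326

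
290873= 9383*31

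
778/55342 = 389/27671 = 0.01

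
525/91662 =175/30554  =  0.01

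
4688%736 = 272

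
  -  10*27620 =-276200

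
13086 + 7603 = 20689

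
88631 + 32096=120727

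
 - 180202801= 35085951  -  215288752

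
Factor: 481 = 13^1* 37^1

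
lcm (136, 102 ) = 408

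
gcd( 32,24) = 8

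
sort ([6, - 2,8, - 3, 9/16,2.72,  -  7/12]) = [  -  3, - 2, - 7/12,9/16,2.72, 6 , 8] 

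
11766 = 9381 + 2385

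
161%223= 161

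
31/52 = 31/52=0.60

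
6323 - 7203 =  - 880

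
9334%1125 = 334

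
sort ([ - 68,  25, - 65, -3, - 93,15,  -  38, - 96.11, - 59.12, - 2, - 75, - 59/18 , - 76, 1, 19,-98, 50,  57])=[  -  98, - 96.11, - 93,  -  76,-75, -68, -65,  -  59.12, -38,  -  59/18,-3,  -  2, 1, 15, 19,25, 50, 57]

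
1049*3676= 3856124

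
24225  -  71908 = - 47683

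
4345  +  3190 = 7535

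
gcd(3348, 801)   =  9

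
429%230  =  199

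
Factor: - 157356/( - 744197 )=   2^2 * 3^3*31^1*47^1*211^ (  -  1)*3527^( - 1)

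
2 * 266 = 532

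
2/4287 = 2/4287 = 0.00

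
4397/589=4397/589 = 7.47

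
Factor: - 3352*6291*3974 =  - 83801454768 = - 2^4 * 3^3*233^1*419^1 *1987^1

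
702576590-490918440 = 211658150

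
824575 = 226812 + 597763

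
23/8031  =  23/8031   =  0.00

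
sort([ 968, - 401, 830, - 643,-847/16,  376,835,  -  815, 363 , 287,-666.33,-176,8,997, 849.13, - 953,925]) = [ - 953,-815, - 666.33, - 643, - 401 , -176,-847/16,8,287, 363,376, 830, 835,849.13,925,968,997]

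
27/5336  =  27/5336 = 0.01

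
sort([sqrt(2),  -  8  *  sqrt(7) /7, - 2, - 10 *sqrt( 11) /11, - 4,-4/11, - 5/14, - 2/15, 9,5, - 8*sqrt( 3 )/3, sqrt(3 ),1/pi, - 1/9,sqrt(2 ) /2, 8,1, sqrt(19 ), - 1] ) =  [ -8 *sqrt(3)/3,-4 , - 8*sqrt(7 ) /7, -10*sqrt( 11) /11, - 2, - 1, - 4/11, - 5/14, - 2/15, - 1/9,1/pi, sqrt( 2 )/2,1, sqrt(2),  sqrt(3 ),  sqrt(19 ), 5,8, 9]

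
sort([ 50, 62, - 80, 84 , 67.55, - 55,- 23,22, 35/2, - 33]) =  [ - 80, - 55, - 33, - 23, 35/2, 22,50, 62, 67.55, 84]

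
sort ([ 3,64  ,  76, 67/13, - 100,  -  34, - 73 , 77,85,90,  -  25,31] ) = [ - 100, - 73, - 34 , - 25,3, 67/13,31, 64 , 76, 77 , 85, 90]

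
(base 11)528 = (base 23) 14E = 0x27B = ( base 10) 635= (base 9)775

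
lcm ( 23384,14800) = 1169200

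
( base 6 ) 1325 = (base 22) fb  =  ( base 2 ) 101010101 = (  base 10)341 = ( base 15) 17b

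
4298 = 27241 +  - 22943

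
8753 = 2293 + 6460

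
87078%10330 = 4438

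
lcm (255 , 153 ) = 765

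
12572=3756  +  8816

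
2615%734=413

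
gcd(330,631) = 1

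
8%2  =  0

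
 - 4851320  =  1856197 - 6707517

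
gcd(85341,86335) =1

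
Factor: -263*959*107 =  - 7^1 * 107^1*137^1*263^1 =-  26987219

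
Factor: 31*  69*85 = 3^1*5^1*17^1*23^1*31^1=181815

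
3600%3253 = 347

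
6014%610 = 524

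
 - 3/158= - 3/158 = - 0.02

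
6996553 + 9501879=16498432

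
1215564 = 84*14471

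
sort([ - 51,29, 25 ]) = [ - 51,25, 29]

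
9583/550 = 17 + 233/550 = 17.42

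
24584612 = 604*40703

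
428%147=134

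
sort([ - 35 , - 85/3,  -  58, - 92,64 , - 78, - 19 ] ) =[ -92, - 78,  -  58 ,-35,-85/3, - 19,64]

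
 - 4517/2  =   - 4517/2 = - 2258.50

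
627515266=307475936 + 320039330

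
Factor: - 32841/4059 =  - 89/11 = - 11^ ( - 1 )*89^1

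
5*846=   4230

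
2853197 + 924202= 3777399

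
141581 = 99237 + 42344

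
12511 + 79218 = 91729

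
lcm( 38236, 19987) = 879428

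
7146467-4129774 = 3016693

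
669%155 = 49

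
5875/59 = 99  +  34/59 = 99.58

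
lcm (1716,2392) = 78936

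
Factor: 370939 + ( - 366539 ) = 2^4*5^2*11^1 = 4400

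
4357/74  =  58+65/74 =58.88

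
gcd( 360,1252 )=4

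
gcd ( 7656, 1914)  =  1914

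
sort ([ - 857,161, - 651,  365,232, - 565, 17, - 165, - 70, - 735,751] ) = [ - 857, - 735, - 651,-565 , - 165, - 70 , 17 , 161,232,365, 751]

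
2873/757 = 3  +  602/757 =3.80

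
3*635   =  1905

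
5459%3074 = 2385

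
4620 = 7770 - 3150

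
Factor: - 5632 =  - 2^9*11^1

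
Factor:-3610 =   -  2^1*5^1*19^2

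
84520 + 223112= 307632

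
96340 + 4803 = 101143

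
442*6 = 2652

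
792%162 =144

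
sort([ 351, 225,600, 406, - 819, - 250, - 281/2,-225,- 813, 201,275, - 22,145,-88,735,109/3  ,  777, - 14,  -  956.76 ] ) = [-956.76, - 819, - 813, - 250,-225, - 281/2,-88,-22, - 14, 109/3, 145, 201, 225,275, 351, 406,600 , 735, 777 ] 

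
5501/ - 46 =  - 120 + 19/46 = - 119.59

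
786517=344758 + 441759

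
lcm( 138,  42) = 966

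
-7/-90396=7/90396 = 0.00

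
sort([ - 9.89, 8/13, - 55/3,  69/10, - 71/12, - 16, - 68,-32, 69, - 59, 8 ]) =[ - 68, - 59, - 32, - 55/3, - 16, -9.89,-71/12, 8/13, 69/10,  8,69] 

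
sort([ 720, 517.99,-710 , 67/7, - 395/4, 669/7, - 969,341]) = [ - 969,-710,  -  395/4 , 67/7, 669/7, 341,517.99,720] 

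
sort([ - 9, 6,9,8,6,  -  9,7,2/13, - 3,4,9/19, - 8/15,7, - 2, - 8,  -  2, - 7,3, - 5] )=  [ - 9, - 9, - 8, - 7 , - 5, - 3, - 2,- 2,  -  8/15,2/13,9/19, 3,4,6, 6, 7,7,8, 9 ]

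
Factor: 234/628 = 117/314 = 2^(-1 ) * 3^2*13^1 * 157^( - 1) 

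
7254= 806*9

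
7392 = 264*28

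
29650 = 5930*5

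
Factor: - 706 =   -  2^1*353^1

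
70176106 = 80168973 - 9992867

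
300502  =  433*694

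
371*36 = 13356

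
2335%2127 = 208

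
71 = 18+53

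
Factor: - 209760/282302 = -240/323 = - 2^4*3^1*5^1*17^( - 1 )*19^( - 1) 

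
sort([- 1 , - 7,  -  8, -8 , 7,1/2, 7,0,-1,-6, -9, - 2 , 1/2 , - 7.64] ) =[ - 9 , - 8 , - 8, - 7.64,-7, - 6 ,-2 , - 1 ,  -  1 , 0 , 1/2, 1/2,7,7 ] 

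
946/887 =1  +  59/887 = 1.07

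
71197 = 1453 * 49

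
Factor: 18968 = 2^3*2371^1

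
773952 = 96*8062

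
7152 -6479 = 673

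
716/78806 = 358/39403 = 0.01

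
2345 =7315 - 4970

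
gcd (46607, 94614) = 1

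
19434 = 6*3239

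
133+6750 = 6883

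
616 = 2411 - 1795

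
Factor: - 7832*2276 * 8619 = -2^5*3^1*11^1*13^2 * 17^1* 89^1*569^1 =- 153639122208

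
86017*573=49287741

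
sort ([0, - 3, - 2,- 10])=[-10,-3, - 2, 0]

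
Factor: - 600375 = -3^1*5^3*1601^1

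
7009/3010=2 + 23/70= 2.33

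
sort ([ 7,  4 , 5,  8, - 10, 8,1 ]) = [ - 10,1,4, 5,7, 8,8]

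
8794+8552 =17346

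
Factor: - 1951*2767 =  - 5398417 =-1951^1*2767^1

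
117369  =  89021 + 28348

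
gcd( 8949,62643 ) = 8949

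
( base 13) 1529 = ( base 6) 22125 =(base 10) 3077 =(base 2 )110000000101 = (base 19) 89i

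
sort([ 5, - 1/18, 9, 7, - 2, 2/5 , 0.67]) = [ - 2, - 1/18,  2/5, 0.67,5,7, 9 ]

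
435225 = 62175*7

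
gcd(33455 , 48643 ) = 1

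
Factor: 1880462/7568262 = 940231/3784131 = 3^( - 3)*13^( - 1)*137^1*6863^1*10781^(-1)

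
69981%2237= 634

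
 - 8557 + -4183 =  - 12740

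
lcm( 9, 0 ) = 0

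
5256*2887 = 15174072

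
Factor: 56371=7^1 * 8053^1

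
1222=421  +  801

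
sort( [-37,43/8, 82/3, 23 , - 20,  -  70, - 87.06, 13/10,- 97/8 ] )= [-87.06, - 70, - 37,-20, - 97/8,13/10,43/8,23,82/3 ] 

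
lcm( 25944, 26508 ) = 1219368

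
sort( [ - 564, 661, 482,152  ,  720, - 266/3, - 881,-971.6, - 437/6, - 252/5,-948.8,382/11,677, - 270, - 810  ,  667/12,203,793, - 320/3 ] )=[ - 971.6, - 948.8,-881, - 810, - 564, - 270, - 320/3,- 266/3, - 437/6 ,- 252/5 , 382/11,667/12, 152, 203,482,661, 677,720 , 793]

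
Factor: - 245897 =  - 245897^1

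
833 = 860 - 27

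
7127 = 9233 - 2106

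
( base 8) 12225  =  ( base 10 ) 5269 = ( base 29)67K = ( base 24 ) 93D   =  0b1010010010101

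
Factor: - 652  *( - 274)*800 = 142918400 = 2^8*5^2*137^1* 163^1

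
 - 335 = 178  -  513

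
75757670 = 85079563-9321893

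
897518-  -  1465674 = 2363192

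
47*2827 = 132869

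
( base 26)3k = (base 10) 98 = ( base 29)3B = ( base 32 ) 32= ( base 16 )62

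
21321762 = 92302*231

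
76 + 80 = 156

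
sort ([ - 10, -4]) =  [ - 10, - 4]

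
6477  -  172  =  6305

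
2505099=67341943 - 64836844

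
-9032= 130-9162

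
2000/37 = 54+ 2/37 = 54.05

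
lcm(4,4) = 4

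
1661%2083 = 1661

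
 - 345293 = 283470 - 628763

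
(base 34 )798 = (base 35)6u6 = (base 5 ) 232111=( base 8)20326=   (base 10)8406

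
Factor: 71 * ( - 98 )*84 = - 2^3*3^1*7^3 * 71^1 = -584472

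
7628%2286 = 770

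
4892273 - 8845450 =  - 3953177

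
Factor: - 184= - 2^3 * 23^1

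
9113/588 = 9113/588 = 15.50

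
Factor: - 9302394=  -  2^1*3^1*577^1*2687^1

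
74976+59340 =134316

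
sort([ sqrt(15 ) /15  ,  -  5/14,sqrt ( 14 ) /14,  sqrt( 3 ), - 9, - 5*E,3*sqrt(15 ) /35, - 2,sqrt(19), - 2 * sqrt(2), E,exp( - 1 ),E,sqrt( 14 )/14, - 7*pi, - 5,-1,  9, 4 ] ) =[- 7*pi, - 5*E, - 9, - 5, - 2*sqrt(2) , - 2, - 1, - 5/14,sqrt(15) /15, sqrt(14 )/14,sqrt(14 )/14 , 3*sqrt(15 ) /35,exp(  -  1 ),sqrt ( 3 ),  E,E,4,sqrt( 19 ),9] 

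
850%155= 75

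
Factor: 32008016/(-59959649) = -2^4*19^( - 1)*131^1*15271^1*3155771^ ( - 1 ) 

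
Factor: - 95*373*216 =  - 2^3*3^3*5^1*19^1*373^1 = - 7653960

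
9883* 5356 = 52933348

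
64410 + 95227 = 159637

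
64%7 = 1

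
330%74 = 34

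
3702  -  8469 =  - 4767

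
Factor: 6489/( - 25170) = -2163/8390 = - 2^(-1)*3^1*5^( - 1)*7^1*103^1*839^( - 1)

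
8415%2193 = 1836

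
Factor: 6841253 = 211^1*32423^1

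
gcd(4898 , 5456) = 62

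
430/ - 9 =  - 430/9 = - 47.78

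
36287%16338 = 3611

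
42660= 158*270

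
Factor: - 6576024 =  - 2^3*3^1*7^1*13^1* 3011^1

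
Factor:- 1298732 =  - 2^2 * 17^1*71^1*269^1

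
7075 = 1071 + 6004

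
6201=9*689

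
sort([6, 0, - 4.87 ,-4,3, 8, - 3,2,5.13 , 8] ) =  [-4.87, -4, - 3,0,2,  3, 5.13,6,8, 8]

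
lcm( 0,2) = 0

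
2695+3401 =6096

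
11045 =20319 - 9274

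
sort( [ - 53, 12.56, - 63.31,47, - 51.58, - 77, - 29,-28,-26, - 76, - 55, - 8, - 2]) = [ - 77, - 76, - 63.31, - 55, - 53, -51.58, - 29, - 28,-26,  -  8 , - 2,12.56, 47]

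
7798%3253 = 1292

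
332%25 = 7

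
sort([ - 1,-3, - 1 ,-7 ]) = [ - 7, - 3, - 1 , - 1 ] 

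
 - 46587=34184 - 80771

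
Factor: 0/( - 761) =0 = 0^1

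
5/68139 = 5/68139= 0.00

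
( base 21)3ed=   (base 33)1GD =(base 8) 3136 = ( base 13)985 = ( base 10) 1630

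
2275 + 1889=4164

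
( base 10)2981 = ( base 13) 1484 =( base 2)101110100101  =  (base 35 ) 2F6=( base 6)21445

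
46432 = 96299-49867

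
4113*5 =20565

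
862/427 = 862/427   =  2.02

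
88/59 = 1+29/59 = 1.49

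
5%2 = 1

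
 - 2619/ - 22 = 119+1/22 =119.05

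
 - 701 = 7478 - 8179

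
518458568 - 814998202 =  - 296539634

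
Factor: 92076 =2^2 * 3^1*7673^1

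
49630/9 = 49630/9= 5514.44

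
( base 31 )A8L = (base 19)186i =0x2697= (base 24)H3F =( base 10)9879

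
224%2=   0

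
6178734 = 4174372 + 2004362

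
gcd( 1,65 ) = 1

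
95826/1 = 95826 = 95826.00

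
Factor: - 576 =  - 2^6*3^2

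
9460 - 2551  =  6909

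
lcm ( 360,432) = 2160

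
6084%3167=2917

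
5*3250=16250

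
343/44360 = 343/44360 = 0.01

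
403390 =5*80678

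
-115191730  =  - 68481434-46710296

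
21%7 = 0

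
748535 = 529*1415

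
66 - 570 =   -  504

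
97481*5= 487405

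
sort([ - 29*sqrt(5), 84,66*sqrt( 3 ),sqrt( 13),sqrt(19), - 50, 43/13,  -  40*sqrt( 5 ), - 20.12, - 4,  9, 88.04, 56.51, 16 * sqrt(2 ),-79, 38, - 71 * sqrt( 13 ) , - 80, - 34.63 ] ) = [ - 71*sqrt( 13 ), - 40 * sqrt(5 ), - 80,-79, - 29*sqrt(5 )  , - 50, - 34.63, - 20.12, - 4, 43/13,sqrt ( 13),sqrt( 19),9, 16*sqrt(2 ), 38, 56.51, 84 , 88.04, 66*sqrt( 3 ) ]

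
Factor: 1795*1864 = 2^3*5^1 * 233^1*359^1 = 3345880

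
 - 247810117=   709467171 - 957277288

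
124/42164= 31/10541=0.00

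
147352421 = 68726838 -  - 78625583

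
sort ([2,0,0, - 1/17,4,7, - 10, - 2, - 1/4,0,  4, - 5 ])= [ - 10, - 5, - 2, - 1/4,  -  1/17, 0,0,  0,2,4,4, 7]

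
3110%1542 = 26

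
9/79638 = 3/26546 = 0.00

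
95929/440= 95929/440= 218.02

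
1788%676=436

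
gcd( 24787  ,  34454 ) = 7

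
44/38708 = 11/9677 = 0.00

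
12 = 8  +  4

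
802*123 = 98646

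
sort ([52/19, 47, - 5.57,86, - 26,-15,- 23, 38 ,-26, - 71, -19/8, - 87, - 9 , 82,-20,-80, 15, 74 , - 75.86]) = [  -  87,-80, - 75.86,-71,-26, - 26,-23,  -  20,-15,-9,-5.57, - 19/8,52/19 , 15,38, 47,74, 82, 86 ] 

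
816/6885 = 16/135 = 0.12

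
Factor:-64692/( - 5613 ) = 21564/1871= 2^2 * 3^2 * 599^1*1871^(-1)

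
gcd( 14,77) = 7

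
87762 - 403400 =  - 315638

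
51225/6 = 8537 + 1/2 = 8537.50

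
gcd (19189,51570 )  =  1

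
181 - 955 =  - 774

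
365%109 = 38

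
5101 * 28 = 142828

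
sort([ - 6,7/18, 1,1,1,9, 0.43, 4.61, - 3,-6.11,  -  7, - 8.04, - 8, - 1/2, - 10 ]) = [ - 10,  -  8.04, - 8, - 7, - 6.11  , - 6, - 3, - 1/2, 7/18,0.43 , 1 , 1,1,4.61,9 ] 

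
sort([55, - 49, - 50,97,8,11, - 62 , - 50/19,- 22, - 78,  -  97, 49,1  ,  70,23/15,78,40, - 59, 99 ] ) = [ - 97, - 78, - 62, - 59, - 50, - 49, - 22,- 50/19,1,23/15,8,11,  40,  49,55,70, 78,97,99]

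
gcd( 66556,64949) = 1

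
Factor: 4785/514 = 2^(  -  1 ) *3^1  *5^1*11^1 * 29^1*257^( - 1 )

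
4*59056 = 236224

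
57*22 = 1254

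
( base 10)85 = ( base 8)125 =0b1010101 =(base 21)41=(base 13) 67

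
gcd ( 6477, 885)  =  3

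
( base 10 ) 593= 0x251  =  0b1001010001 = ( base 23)12i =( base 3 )210222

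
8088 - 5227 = 2861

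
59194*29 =1716626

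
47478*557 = 26445246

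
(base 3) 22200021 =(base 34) 5g1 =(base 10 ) 6325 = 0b1100010110101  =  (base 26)997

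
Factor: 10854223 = 10854223^1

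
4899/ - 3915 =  - 1633/1305 = - 1.25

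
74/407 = 2/11 =0.18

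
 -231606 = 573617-805223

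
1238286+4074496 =5312782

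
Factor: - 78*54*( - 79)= 2^2*3^4*13^1*79^1=332748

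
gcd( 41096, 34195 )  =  1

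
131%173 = 131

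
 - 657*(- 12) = 7884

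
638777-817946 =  - 179169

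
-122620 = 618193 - 740813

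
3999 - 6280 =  - 2281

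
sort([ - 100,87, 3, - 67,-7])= [-100, - 67, - 7, 3,87]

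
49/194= 49/194 = 0.25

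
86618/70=6187/5 = 1237.40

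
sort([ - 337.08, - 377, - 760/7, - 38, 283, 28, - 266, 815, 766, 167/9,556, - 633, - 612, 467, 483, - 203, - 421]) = [ - 633, - 612, - 421, - 377, - 337.08, - 266, - 203, - 760/7 , - 38, 167/9,  28, 283,  467 , 483, 556,766, 815] 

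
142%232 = 142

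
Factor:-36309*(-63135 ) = 3^3 * 5^1*7^2*13^1 *19^1*23^1 * 61^1 = 2292368715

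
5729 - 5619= 110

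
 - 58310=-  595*98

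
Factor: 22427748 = 2^2  *  3^2*7^1*61^1*1459^1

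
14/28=1/2 = 0.50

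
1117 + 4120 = 5237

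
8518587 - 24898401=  - 16379814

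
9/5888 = 9/5888 = 0.00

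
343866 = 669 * 514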